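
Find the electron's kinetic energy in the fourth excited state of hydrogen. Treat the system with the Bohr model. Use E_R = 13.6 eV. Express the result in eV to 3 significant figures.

For a Coulomb orbit the virial theorem gives K = −E_n.
E_n = −E_R·Z²/n², so K = E_R·Z²/n² = 13.6 × 1²/5² = 0.544 eV

0.544 eV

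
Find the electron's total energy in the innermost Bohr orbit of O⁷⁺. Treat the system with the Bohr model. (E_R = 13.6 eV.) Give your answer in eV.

E_n = −E_R·Z²/n² = −13.6 × 8²/1² = -870 eV

-870 eV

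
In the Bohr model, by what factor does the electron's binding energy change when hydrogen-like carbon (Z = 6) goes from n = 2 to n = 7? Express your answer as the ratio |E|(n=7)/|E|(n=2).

4/49

|E| ∝ Z^2 · n^-2; with Z fixed, |E| ∝ n^-2.
|E|(n=7)/|E|(n=2) = (7/2)^-2 = 4/49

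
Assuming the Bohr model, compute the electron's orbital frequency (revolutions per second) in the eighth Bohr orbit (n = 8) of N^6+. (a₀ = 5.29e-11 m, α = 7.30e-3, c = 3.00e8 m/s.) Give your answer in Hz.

r = n²a₀/Z = 4.84e-10 m, v = Zαc/n = 1.92e6 m/s
f = v/(2πr) = 6.31e14 Hz

6.31e14 Hz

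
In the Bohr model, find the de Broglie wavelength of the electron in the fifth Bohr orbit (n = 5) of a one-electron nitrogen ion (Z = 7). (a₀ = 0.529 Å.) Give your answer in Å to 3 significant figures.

2.37 Å

The Bohr quantisation condition is nλ = 2πr_n.
r_n = n²a₀/Z = 1.89 Å
λ = 2πr_n/n = 2π·1.89/5 = 2.37 Å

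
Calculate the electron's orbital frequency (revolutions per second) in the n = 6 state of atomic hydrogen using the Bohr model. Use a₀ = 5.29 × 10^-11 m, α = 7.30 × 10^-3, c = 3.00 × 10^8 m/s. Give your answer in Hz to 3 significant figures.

3.05 × 10^13 Hz

r = n²a₀/Z = 1.90 × 10^-9 m, v = Zαc/n = 3.65 × 10^5 m/s
f = v/(2πr) = 3.05 × 10^13 Hz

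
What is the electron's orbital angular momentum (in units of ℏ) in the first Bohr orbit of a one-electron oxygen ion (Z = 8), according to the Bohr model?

L_n = nℏ, so L/ℏ = n = 1.

1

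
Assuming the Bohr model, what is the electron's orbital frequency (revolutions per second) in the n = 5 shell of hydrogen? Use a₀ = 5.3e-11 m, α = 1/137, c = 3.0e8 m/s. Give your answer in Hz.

r = n²a₀/Z = 1.3e-9 m, v = Zαc/n = 4.4e5 m/s
f = v/(2πr) = 5.3e13 Hz

5.3e13 Hz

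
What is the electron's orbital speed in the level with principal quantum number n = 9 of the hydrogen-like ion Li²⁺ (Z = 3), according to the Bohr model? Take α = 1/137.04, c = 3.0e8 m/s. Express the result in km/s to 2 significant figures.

v_n = Zαc/n = 3 × 0.0073 × 3.0e8 / 9
    = 730 km/s

730 km/s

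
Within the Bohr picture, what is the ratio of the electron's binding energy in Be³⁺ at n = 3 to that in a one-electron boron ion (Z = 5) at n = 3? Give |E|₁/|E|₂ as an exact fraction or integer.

|E| ∝ Z^2 · n^-2
|E|₁/|E|₂ = (4/5)^2 · (3/3)^-2 = 16/25

16/25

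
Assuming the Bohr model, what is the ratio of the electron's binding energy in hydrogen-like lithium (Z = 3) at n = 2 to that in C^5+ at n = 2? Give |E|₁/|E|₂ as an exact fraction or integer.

|E| ∝ Z^2 · n^-2
|E|₁/|E|₂ = (3/6)^2 · (2/2)^-2 = 1/4

1/4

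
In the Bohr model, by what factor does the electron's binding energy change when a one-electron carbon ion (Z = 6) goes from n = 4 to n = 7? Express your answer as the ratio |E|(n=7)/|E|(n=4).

16/49

|E| ∝ Z^2 · n^-2; with Z fixed, |E| ∝ n^-2.
|E|(n=7)/|E|(n=4) = (7/4)^-2 = 16/49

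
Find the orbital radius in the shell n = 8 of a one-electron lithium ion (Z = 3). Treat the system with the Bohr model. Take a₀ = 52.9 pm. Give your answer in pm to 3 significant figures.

r_n = n²a₀/Z = 8² × 52.9 / 3
    = 64 × 52.9 / 3 = 1130 pm

1130 pm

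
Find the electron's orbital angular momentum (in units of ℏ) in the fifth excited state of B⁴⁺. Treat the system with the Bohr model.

L_n = nℏ, so L/ℏ = n = 6.

6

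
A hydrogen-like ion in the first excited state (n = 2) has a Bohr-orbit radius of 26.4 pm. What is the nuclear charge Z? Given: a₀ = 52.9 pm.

8

r_n = n²a₀/Z ⇒ Z = n²a₀/r = 2² × 52.9 / 26.4 ≈ 8.02
Z = 8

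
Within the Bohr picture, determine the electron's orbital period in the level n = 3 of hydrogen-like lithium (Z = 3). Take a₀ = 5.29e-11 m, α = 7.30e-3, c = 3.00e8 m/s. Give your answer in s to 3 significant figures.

r = n²a₀/Z = 3²·5.29e-11/3 = 1.59e-10 m
v = Zαc/n = 3·0.00730·3.00e8/3 = 2.19e6 m/s
T = 2πr/v = 4.55e-16 s

4.55e-16 s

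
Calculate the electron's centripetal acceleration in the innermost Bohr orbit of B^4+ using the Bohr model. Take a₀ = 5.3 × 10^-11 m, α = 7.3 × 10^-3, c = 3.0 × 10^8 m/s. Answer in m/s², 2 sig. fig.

r = n²a₀/Z = 1.1 × 10^-11 m, v = Zαc/n = 1.1 × 10^7 m/s
a = v²/r = (1.1 × 10^7)² / 1.1 × 10^-11 = 1.1 × 10^25 m/s²

1.1 × 10^25 m/s²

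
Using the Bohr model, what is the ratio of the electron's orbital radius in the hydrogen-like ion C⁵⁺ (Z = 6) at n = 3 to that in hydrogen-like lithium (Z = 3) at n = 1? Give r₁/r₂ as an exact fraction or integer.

9/2

r ∝ Z^-1 · n^2
r₁/r₂ = (6/3)^-1 · (3/1)^2 = 9/2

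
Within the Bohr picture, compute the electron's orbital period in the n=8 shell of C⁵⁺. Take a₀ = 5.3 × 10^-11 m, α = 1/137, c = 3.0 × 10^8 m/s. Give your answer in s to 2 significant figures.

r = n²a₀/Z = 8²·5.3 × 10^-11/6 = 5.7 × 10^-10 m
v = Zαc/n = 6·0.0073·3.0 × 10^8/8 = 1.6 × 10^6 m/s
T = 2πr/v = 2.2 × 10^-15 s

2.2 × 10^-15 s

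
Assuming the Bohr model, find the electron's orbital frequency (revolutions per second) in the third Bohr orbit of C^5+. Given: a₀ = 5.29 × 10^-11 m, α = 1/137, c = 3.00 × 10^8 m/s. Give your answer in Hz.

8.78 × 10^15 Hz

r = n²a₀/Z = 7.94 × 10^-11 m, v = Zαc/n = 4.38 × 10^6 m/s
f = v/(2πr) = 8.78 × 10^15 Hz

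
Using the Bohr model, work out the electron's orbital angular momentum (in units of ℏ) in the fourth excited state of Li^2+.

L_n = nℏ, so L/ℏ = n = 5.

5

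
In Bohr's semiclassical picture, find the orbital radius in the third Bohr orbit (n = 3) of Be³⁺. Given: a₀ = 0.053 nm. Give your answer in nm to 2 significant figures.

0.12 nm

r_n = n²a₀/Z = 3² × 0.053 / 4
    = 9 × 0.053 / 4 = 0.12 nm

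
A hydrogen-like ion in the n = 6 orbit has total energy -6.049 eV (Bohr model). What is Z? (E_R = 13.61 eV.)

4

E_n = −E_R Z²/n² ⇒ Z² = −E_n n²/E_R = 6.049 × 6² / 13.61 ≈ 16.00
Z = 4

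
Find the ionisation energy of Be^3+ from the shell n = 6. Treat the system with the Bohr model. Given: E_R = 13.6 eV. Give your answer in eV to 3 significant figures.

E_n = −E_R·Z²/n² = −13.6 × 4²/6² eV = -6.04 eV
Ionisation energy = −E_n = 6.04 eV

6.04 eV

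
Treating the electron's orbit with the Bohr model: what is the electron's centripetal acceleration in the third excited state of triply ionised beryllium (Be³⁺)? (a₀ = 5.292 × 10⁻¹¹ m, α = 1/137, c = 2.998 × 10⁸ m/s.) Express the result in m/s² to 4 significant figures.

2.262 × 10²² m/s²

r = n²a₀/Z = 2.117 × 10⁻¹⁰ m, v = Zαc/n = 2.188 × 10⁶ m/s
a = v²/r = (2.188 × 10⁶)² / 2.117 × 10⁻¹⁰ = 2.262 × 10²² m/s²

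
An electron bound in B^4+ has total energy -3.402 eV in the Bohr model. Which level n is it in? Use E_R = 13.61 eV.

E_n = −E_R Z²/n² ⇒ n² = E_R Z²/(−E_n) = 13.61 × 5² / 3.402 ≈ 100.01
n = 10

10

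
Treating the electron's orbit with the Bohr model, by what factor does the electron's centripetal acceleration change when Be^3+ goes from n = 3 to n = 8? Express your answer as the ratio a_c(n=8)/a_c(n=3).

a_c ∝ Z^3 · n^-4; with Z fixed, a_c ∝ n^-4.
a_c(n=8)/a_c(n=3) = (8/3)^-4 = 81/4096

81/4096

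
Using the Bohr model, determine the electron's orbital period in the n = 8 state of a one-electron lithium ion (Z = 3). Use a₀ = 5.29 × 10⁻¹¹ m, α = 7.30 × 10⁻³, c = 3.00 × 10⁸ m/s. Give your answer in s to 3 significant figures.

8.63 × 10⁻¹⁵ s

r = n²a₀/Z = 8²·5.29 × 10⁻¹¹/3 = 1.13 × 10⁻⁹ m
v = Zαc/n = 3·0.00730·3.00 × 10⁸/8 = 8.21 × 10⁵ m/s
T = 2πr/v = 8.63 × 10⁻¹⁵ s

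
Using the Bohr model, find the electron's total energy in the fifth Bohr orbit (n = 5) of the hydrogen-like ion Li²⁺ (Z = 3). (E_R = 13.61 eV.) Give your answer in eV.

-4.900 eV

E_n = −E_R·Z²/n² = −13.61 × 3²/5² = -4.900 eV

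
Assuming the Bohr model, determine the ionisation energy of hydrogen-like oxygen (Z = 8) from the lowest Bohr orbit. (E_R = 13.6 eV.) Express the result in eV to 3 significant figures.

870 eV

E_n = −E_R·Z²/n² = −13.6 × 8²/1² eV = -870 eV
Ionisation energy = −E_n = 870 eV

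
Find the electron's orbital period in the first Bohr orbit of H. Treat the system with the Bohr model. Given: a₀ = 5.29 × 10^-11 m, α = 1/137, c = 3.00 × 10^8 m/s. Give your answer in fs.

r = n²a₀/Z = 1²·5.29 × 10^-11/1 = 5.29 × 10^-11 m
v = Zαc/n = 1·0.00730·3.00 × 10^8/1 = 2.19 × 10^6 m/s
T = 2πr/v = 1.52 × 10^-16 s = 0.152 fs

0.152 fs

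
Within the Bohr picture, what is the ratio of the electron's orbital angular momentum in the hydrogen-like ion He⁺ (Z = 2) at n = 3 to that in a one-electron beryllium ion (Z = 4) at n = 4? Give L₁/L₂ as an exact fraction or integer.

L = nℏ is independent of Z.
L₁/L₂ = n₁/n₂ = 3/4 = 3/4

3/4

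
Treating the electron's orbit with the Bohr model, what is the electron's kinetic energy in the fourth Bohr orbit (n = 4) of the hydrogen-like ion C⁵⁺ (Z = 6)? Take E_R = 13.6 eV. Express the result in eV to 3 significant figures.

30.6 eV

For a Coulomb orbit the virial theorem gives K = −E_n.
E_n = −E_R·Z²/n², so K = E_R·Z²/n² = 13.6 × 6²/4² = 30.6 eV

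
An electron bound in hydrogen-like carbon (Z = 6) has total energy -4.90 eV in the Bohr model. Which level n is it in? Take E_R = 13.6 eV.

10

E_n = −E_R Z²/n² ⇒ n² = E_R Z²/(−E_n) = 13.6 × 6² / 4.90 ≈ 99.92
n = 10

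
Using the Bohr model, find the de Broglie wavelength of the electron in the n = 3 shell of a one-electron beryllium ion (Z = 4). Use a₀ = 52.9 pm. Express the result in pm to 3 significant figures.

The Bohr quantisation condition is nλ = 2πr_n.
r_n = n²a₀/Z = 119 pm
λ = 2πr_n/n = 2π·119/3 = 249 pm

249 pm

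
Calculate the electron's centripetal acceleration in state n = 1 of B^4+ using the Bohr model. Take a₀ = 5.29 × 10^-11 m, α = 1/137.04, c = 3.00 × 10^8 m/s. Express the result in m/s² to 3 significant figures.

1.13 × 10^25 m/s²

r = n²a₀/Z = 1.06 × 10^-11 m, v = Zαc/n = 1.09 × 10^7 m/s
a = v²/r = (1.09 × 10^7)² / 1.06 × 10^-11 = 1.13 × 10^25 m/s²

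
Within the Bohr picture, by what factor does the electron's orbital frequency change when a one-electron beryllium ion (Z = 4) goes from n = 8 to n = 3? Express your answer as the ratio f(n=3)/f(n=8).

512/27

f ∝ Z^2 · n^-3; with Z fixed, f ∝ n^-3.
f(n=3)/f(n=8) = (3/8)^-3 = 512/27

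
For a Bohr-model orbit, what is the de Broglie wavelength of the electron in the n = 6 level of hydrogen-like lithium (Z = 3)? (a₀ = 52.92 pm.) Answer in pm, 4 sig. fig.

665.0 pm

The Bohr quantisation condition is nλ = 2πr_n.
r_n = n²a₀/Z = 635.0 pm
λ = 2πr_n/n = 2π·635.0/6 = 665.0 pm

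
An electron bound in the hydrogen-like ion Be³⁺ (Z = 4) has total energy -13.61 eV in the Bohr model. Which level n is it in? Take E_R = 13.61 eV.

E_n = −E_R Z²/n² ⇒ n² = E_R Z²/(−E_n) = 13.61 × 4² / 13.61 ≈ 16.00
n = 4

4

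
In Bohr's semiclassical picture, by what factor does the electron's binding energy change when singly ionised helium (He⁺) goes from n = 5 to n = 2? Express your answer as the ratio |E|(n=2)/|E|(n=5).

25/4

|E| ∝ Z^2 · n^-2; with Z fixed, |E| ∝ n^-2.
|E|(n=2)/|E|(n=5) = (2/5)^-2 = 25/4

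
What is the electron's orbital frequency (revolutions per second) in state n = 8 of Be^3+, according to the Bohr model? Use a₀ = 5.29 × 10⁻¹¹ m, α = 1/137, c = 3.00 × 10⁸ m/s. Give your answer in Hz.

2.06 × 10¹⁴ Hz

r = n²a₀/Z = 8.46 × 10⁻¹⁰ m, v = Zαc/n = 1.09 × 10⁶ m/s
f = v/(2πr) = 2.06 × 10¹⁴ Hz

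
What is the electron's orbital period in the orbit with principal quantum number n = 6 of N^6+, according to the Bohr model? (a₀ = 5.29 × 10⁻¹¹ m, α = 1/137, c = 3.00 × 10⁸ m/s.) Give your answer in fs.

0.669 fs

r = n²a₀/Z = 6²·5.29 × 10⁻¹¹/7 = 2.72 × 10⁻¹⁰ m
v = Zαc/n = 7·0.00730·3.00 × 10⁸/6 = 2.55 × 10⁶ m/s
T = 2πr/v = 6.69 × 10⁻¹⁶ s = 0.669 fs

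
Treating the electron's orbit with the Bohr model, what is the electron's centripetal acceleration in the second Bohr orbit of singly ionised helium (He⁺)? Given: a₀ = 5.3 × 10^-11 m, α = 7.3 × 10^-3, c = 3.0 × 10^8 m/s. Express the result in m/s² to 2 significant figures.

4.5 × 10^22 m/s²

r = n²a₀/Z = 1.1 × 10^-10 m, v = Zαc/n = 2.2 × 10^6 m/s
a = v²/r = (2.2 × 10^6)² / 1.1 × 10^-10 = 4.5 × 10^22 m/s²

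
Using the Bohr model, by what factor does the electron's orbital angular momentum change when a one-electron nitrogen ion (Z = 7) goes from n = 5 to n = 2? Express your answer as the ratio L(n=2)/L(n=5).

L = nℏ depends only on n, so L ∝ n.
L(n=2)/L(n=5) = (2/5)^1 = 2/5

2/5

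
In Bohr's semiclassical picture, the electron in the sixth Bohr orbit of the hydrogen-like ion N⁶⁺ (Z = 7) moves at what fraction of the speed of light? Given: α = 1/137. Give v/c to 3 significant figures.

v_n = Zαc/n, so v/c = Zα/n = 7 × 0.00730 / 6 = 0.00852

0.00852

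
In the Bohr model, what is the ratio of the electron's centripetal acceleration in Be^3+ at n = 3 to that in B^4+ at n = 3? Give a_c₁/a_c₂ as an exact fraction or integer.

a_c ∝ Z^3 · n^-4
a_c₁/a_c₂ = (4/5)^3 · (3/3)^-4 = 64/125

64/125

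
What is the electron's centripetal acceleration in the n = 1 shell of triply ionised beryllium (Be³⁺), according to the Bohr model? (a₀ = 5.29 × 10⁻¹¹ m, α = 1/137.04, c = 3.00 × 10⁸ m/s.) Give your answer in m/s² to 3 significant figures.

5.80 × 10²⁴ m/s²

r = n²a₀/Z = 1.32 × 10⁻¹¹ m, v = Zαc/n = 8.76 × 10⁶ m/s
a = v²/r = (8.76 × 10⁶)² / 1.32 × 10⁻¹¹ = 5.80 × 10²⁴ m/s²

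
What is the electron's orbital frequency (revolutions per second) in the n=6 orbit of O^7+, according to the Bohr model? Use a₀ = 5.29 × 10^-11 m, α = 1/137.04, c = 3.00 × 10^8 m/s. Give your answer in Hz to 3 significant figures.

1.95 × 10^15 Hz

r = n²a₀/Z = 2.38 × 10^-10 m, v = Zαc/n = 2.92 × 10^6 m/s
f = v/(2πr) = 1.95 × 10^15 Hz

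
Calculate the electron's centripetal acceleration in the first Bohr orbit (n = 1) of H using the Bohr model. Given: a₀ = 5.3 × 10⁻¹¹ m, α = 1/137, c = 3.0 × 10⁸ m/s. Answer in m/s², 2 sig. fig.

r = n²a₀/Z = 5.3 × 10⁻¹¹ m, v = Zαc/n = 2.2 × 10⁶ m/s
a = v²/r = (2.2 × 10⁶)² / 5.3 × 10⁻¹¹ = 9.0 × 10²² m/s²

9.0 × 10²² m/s²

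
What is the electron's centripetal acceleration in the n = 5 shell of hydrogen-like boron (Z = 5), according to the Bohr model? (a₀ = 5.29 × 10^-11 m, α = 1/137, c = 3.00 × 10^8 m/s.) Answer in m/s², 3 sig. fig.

1.81 × 10^22 m/s²

r = n²a₀/Z = 2.64 × 10^-10 m, v = Zαc/n = 2.19 × 10^6 m/s
a = v²/r = (2.19 × 10^6)² / 2.64 × 10^-10 = 1.81 × 10^22 m/s²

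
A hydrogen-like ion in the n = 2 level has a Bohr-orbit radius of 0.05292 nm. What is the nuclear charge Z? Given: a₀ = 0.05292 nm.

r_n = n²a₀/Z ⇒ Z = n²a₀/r = 2² × 0.05292 / 0.05292 ≈ 4.00
Z = 4

4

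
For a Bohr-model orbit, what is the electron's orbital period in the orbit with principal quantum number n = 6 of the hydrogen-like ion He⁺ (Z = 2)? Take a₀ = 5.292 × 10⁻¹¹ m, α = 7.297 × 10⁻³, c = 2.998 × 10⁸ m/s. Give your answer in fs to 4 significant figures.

r = n²a₀/Z = 6²·5.292 × 10⁻¹¹/2 = 9.526 × 10⁻¹⁰ m
v = Zαc/n = 2·0.007297·2.998 × 10⁸/6 = 7.292 × 10⁵ m/s
T = 2πr/v = 8.208 × 10⁻¹⁵ s = 8.208 fs

8.208 fs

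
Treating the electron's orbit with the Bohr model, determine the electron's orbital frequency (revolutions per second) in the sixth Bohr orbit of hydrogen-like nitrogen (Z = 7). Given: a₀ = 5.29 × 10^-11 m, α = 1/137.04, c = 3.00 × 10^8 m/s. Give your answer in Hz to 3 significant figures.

1.49 × 10^15 Hz

r = n²a₀/Z = 2.72 × 10^-10 m, v = Zαc/n = 2.55 × 10^6 m/s
f = v/(2πr) = 1.49 × 10^15 Hz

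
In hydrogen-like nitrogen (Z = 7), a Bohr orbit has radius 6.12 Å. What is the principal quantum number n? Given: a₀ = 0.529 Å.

r_n = n²a₀/Z ⇒ n² = rZ/a₀ = 6.12 × 7 / 0.529 ≈ 80.98
n = 9

9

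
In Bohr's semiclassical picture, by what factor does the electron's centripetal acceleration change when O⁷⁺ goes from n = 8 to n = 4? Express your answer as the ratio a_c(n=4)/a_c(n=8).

16

a_c ∝ Z^3 · n^-4; with Z fixed, a_c ∝ n^-4.
a_c(n=4)/a_c(n=8) = (4/8)^-4 = 16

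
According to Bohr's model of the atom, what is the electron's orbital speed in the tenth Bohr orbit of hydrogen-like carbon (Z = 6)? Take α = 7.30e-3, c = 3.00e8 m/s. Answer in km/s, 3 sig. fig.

v_n = Zαc/n = 6 × 0.00730 × 3.00e8 / 10
    = 1310 km/s

1310 km/s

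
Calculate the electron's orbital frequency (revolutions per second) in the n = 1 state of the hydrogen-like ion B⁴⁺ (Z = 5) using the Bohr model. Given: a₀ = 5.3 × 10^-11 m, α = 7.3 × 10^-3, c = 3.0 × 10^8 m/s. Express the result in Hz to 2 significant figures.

1.6 × 10^17 Hz

r = n²a₀/Z = 1.1 × 10^-11 m, v = Zαc/n = 1.1 × 10^7 m/s
f = v/(2πr) = 1.6 × 10^17 Hz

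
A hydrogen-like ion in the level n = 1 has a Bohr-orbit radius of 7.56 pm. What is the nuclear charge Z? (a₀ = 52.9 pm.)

r_n = n²a₀/Z ⇒ Z = n²a₀/r = 1² × 52.9 / 7.56 ≈ 7.00
Z = 7

7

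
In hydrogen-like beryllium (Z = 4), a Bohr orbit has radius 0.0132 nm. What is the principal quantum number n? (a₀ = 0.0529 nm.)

1

r_n = n²a₀/Z ⇒ n² = rZ/a₀ = 0.0132 × 4 / 0.0529 ≈ 1.00
n = 1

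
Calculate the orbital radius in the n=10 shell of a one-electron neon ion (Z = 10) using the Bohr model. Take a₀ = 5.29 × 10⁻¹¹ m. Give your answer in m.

5.29 × 10⁻¹⁰ m

r_n = n²a₀/Z = 10² × 5.29 × 10⁻¹¹ / 10
    = 100 × 5.29 × 10⁻¹¹ / 10 = 5.29 × 10⁻¹⁰ m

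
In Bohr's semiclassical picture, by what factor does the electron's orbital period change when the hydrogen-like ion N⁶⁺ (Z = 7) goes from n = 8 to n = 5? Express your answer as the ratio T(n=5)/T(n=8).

T ∝ Z^-2 · n^3; with Z fixed, T ∝ n^3.
T(n=5)/T(n=8) = (5/8)^3 = 125/512

125/512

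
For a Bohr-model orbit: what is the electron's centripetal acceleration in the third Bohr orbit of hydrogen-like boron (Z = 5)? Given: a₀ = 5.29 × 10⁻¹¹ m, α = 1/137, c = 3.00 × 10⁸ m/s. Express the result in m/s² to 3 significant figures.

r = n²a₀/Z = 9.52 × 10⁻¹¹ m, v = Zαc/n = 3.65 × 10⁶ m/s
a = v²/r = (3.65 × 10⁶)² / 9.52 × 10⁻¹¹ = 1.40 × 10²³ m/s²

1.40 × 10²³ m/s²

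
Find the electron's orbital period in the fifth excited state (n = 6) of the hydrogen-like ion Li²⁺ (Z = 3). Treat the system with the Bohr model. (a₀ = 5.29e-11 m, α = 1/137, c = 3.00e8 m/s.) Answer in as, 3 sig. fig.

3640 as

r = n²a₀/Z = 6²·5.29e-11/3 = 6.35e-10 m
v = Zαc/n = 3·0.00730·3.00e8/6 = 1.09e6 m/s
T = 2πr/v = 3.64e-15 s = 3640 as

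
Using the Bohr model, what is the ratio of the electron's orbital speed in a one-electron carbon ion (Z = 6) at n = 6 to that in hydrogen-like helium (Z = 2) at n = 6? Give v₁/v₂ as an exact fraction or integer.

3

v ∝ Z^1 · n^-1
v₁/v₂ = (6/2)^1 · (6/6)^-1 = 3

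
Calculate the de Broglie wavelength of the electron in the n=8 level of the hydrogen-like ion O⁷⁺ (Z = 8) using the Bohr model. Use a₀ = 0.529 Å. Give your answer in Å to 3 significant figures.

3.32 Å

The Bohr quantisation condition is nλ = 2πr_n.
r_n = n²a₀/Z = 4.23 Å
λ = 2πr_n/n = 2π·4.23/8 = 3.32 Å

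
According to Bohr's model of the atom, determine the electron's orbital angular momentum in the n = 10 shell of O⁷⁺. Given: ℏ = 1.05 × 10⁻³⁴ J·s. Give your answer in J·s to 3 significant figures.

L_n = nℏ = 10 × 1.05 × 10⁻³⁴ = 1.05 × 10⁻³³ J·s

1.05 × 10⁻³³ J·s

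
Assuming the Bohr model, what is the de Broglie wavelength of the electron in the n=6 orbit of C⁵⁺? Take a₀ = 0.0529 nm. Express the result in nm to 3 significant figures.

0.332 nm

The Bohr quantisation condition is nλ = 2πr_n.
r_n = n²a₀/Z = 0.317 nm
λ = 2πr_n/n = 2π·0.317/6 = 0.332 nm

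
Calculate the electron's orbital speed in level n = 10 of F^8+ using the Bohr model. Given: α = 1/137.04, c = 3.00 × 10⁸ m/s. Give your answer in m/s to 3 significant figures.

1.97 × 10⁶ m/s

v_n = Zαc/n = 9 × 0.00730 × 3.00 × 10⁸ / 10
    = 1.97 × 10⁶ m/s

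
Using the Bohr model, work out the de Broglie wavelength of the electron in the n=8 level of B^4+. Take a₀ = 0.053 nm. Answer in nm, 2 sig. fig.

The Bohr quantisation condition is nλ = 2πr_n.
r_n = n²a₀/Z = 0.68 nm
λ = 2πr_n/n = 2π·0.68/8 = 0.53 nm

0.53 nm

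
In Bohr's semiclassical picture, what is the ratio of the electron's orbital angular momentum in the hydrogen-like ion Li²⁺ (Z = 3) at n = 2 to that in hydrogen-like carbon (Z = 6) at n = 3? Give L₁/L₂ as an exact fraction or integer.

2/3

L = nℏ is independent of Z.
L₁/L₂ = n₁/n₂ = 2/3 = 2/3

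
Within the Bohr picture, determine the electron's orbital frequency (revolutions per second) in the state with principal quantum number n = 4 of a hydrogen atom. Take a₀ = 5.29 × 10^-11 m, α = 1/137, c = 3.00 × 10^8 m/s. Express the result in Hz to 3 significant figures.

r = n²a₀/Z = 8.46 × 10^-10 m, v = Zαc/n = 5.47 × 10^5 m/s
f = v/(2πr) = 1.03 × 10^14 Hz

1.03 × 10^14 Hz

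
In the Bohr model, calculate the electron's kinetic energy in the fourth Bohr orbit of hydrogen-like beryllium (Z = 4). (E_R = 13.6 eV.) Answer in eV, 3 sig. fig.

For a Coulomb orbit the virial theorem gives K = −E_n.
E_n = −E_R·Z²/n², so K = E_R·Z²/n² = 13.6 × 4²/4² = 13.6 eV

13.6 eV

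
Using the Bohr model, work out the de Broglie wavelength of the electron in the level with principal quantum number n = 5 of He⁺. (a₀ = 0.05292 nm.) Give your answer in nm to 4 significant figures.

0.8313 nm

The Bohr quantisation condition is nλ = 2πr_n.
r_n = n²a₀/Z = 0.6615 nm
λ = 2πr_n/n = 2π·0.6615/5 = 0.8313 nm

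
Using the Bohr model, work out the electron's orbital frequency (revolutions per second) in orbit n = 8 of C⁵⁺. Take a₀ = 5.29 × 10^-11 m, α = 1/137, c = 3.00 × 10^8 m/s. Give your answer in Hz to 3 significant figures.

4.63 × 10^14 Hz

r = n²a₀/Z = 5.64 × 10^-10 m, v = Zαc/n = 1.64 × 10^6 m/s
f = v/(2πr) = 4.63 × 10^14 Hz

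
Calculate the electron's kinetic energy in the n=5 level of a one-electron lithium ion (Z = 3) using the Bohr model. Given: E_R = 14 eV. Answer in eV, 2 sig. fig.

5.0 eV

For a Coulomb orbit the virial theorem gives K = −E_n.
E_n = −E_R·Z²/n², so K = E_R·Z²/n² = 14 × 3²/5² = 5.0 eV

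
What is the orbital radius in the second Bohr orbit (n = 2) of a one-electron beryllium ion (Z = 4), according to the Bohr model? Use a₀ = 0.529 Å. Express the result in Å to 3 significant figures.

r_n = n²a₀/Z = 2² × 0.529 / 4
    = 4 × 0.529 / 4 = 0.529 Å

0.529 Å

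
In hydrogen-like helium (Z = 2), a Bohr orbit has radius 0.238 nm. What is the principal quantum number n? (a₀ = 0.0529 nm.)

3

r_n = n²a₀/Z ⇒ n² = rZ/a₀ = 0.238 × 2 / 0.0529 ≈ 9.00
n = 3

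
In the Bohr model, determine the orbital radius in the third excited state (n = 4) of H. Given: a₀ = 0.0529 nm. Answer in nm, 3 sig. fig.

r_n = n²a₀/Z = 4² × 0.0529 / 1
    = 16 × 0.0529 / 1 = 0.846 nm

0.846 nm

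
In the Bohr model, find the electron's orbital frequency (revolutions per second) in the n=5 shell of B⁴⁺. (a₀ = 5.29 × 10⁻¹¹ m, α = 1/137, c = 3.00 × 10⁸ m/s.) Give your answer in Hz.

r = n²a₀/Z = 2.64 × 10⁻¹⁰ m, v = Zαc/n = 2.19 × 10⁶ m/s
f = v/(2πr) = 1.32 × 10¹⁵ Hz

1.32 × 10¹⁵ Hz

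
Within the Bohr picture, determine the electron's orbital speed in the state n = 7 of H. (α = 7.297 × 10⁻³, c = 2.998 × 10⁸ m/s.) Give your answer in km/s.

v_n = Zαc/n = 1 × 0.007297 × 2.998 × 10⁸ / 7
    = 312.5 km/s

312.5 km/s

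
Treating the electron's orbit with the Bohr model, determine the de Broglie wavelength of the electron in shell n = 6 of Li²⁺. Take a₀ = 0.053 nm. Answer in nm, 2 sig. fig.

0.67 nm

The Bohr quantisation condition is nλ = 2πr_n.
r_n = n²a₀/Z = 0.64 nm
λ = 2πr_n/n = 2π·0.64/6 = 0.67 nm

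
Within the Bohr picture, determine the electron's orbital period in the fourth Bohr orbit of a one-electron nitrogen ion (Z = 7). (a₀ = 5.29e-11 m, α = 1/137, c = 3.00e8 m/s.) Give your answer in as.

r = n²a₀/Z = 4²·5.29e-11/7 = 1.21e-10 m
v = Zαc/n = 7·0.00730·3.00e8/4 = 3.83e6 m/s
T = 2πr/v = 1.98e-16 s = 198 as

198 as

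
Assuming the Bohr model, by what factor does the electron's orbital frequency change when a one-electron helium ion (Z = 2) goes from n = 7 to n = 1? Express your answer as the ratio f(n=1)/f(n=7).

f ∝ Z^2 · n^-3; with Z fixed, f ∝ n^-3.
f(n=1)/f(n=7) = (1/7)^-3 = 343

343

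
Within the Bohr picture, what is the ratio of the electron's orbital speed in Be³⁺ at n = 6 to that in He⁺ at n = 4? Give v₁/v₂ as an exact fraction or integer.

4/3

v ∝ Z^1 · n^-1
v₁/v₂ = (4/2)^1 · (6/4)^-1 = 4/3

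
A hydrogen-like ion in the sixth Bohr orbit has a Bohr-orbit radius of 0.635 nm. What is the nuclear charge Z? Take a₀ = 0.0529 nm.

r_n = n²a₀/Z ⇒ Z = n²a₀/r = 6² × 0.0529 / 0.635 ≈ 3.00
Z = 3

3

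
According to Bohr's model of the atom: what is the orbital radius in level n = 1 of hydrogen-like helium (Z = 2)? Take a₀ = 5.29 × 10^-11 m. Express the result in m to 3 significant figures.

r_n = n²a₀/Z = 1² × 5.29 × 10^-11 / 2
    = 1 × 5.29 × 10^-11 / 2 = 2.65 × 10^-11 m

2.65 × 10^-11 m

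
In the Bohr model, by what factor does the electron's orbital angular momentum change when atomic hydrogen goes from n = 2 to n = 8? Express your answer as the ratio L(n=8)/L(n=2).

4

L = nℏ depends only on n, so L ∝ n.
L(n=8)/L(n=2) = (8/2)^1 = 4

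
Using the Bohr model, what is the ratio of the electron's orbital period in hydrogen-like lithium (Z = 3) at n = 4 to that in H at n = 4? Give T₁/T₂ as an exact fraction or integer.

T ∝ Z^-2 · n^3
T₁/T₂ = (3/1)^-2 · (4/4)^3 = 1/9

1/9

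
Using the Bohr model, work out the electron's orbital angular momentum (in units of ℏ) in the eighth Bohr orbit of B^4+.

L_n = nℏ, so L/ℏ = n = 8.

8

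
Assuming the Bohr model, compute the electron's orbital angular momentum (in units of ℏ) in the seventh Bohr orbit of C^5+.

L_n = nℏ, so L/ℏ = n = 7.

7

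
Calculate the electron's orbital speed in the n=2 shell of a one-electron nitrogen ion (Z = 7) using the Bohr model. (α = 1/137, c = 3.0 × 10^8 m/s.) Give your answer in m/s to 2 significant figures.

v_n = Zαc/n = 7 × 0.0073 × 3.0 × 10^8 / 2
    = 7.7 × 10^6 m/s

7.7 × 10^6 m/s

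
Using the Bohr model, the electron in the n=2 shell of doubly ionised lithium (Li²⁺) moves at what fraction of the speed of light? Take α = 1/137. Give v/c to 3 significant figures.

0.0109

v_n = Zαc/n, so v/c = Zα/n = 3 × 0.00730 / 2 = 0.0109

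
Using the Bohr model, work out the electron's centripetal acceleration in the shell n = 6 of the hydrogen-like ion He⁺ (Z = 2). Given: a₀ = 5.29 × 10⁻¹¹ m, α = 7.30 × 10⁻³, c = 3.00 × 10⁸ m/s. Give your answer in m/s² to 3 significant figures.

r = n²a₀/Z = 9.52 × 10⁻¹⁰ m, v = Zαc/n = 7.30 × 10⁵ m/s
a = v²/r = (7.30 × 10⁵)² / 9.52 × 10⁻¹⁰ = 5.60 × 10²⁰ m/s²

5.60 × 10²⁰ m/s²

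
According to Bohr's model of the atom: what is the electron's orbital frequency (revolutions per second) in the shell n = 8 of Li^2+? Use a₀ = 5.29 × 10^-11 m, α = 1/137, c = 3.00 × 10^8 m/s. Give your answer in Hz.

1.16 × 10^14 Hz

r = n²a₀/Z = 1.13 × 10^-9 m, v = Zαc/n = 8.21 × 10^5 m/s
f = v/(2πr) = 1.16 × 10^14 Hz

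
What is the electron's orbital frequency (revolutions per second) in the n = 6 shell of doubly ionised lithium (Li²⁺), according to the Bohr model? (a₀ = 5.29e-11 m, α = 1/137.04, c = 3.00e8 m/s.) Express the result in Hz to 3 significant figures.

r = n²a₀/Z = 6.35e-10 m, v = Zαc/n = 1.09e6 m/s
f = v/(2πr) = 2.74e14 Hz

2.74e14 Hz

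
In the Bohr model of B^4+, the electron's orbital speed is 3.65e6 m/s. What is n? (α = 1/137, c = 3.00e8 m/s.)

3

v_n = Zαc/n ⇒ n = Zαc/v = 5 × 0.00730 × 3.00e8 / 3.65e6 ≈ 3.00
n = 3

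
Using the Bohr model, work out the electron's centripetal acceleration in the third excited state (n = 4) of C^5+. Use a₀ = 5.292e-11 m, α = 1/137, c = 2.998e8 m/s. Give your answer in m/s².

r = n²a₀/Z = 1.411e-10 m, v = Zαc/n = 3.282e6 m/s
a = v²/r = (3.282e6)² / 1.411e-10 = 7.635e22 m/s²

7.635e22 m/s²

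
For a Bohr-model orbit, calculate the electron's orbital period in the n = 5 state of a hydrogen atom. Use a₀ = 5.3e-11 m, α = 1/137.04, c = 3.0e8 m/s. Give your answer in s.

r = n²a₀/Z = 5²·5.3e-11/1 = 1.3e-9 m
v = Zαc/n = 1·0.0073·3.0e8/5 = 4.4e5 m/s
T = 2πr/v = 1.9e-14 s

1.9e-14 s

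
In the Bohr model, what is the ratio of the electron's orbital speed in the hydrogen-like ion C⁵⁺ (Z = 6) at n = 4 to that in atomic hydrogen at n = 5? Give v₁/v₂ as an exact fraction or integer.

v ∝ Z^1 · n^-1
v₁/v₂ = (6/1)^1 · (4/5)^-1 = 15/2

15/2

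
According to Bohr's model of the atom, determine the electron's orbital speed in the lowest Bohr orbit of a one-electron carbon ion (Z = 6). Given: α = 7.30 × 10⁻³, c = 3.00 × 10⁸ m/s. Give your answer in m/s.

v_n = Zαc/n = 6 × 0.00730 × 3.00 × 10⁸ / 1
    = 1.31 × 10⁷ m/s

1.31 × 10⁷ m/s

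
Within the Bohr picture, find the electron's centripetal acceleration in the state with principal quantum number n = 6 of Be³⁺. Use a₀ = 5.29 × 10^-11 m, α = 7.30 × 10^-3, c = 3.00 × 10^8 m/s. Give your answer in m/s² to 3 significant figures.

r = n²a₀/Z = 4.76 × 10^-10 m, v = Zαc/n = 1.46 × 10^6 m/s
a = v²/r = (1.46 × 10^6)² / 4.76 × 10^-10 = 4.48 × 10^21 m/s²

4.48 × 10^21 m/s²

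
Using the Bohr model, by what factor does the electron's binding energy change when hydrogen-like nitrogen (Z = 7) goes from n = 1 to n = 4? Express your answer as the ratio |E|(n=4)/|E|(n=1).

|E| ∝ Z^2 · n^-2; with Z fixed, |E| ∝ n^-2.
|E|(n=4)/|E|(n=1) = (4/1)^-2 = 1/16

1/16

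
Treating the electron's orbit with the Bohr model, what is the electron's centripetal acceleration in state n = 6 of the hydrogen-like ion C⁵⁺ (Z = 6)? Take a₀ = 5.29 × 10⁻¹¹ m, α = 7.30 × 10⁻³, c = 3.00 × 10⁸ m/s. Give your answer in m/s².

r = n²a₀/Z = 3.17 × 10⁻¹⁰ m, v = Zαc/n = 2.19 × 10⁶ m/s
a = v²/r = (2.19 × 10⁶)² / 3.17 × 10⁻¹⁰ = 1.51 × 10²² m/s²

1.51 × 10²² m/s²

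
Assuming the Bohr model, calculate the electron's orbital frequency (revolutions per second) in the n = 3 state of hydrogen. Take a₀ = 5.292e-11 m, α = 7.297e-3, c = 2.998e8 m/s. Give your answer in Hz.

2.437e14 Hz

r = n²a₀/Z = 4.763e-10 m, v = Zαc/n = 7.292e5 m/s
f = v/(2πr) = 2.437e14 Hz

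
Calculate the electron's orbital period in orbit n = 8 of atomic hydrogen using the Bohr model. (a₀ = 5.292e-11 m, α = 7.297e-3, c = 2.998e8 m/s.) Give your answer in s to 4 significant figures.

r = n²a₀/Z = 8²·5.292e-11/1 = 3.387e-9 m
v = Zαc/n = 1·0.007297·2.998e8/8 = 2.735e5 m/s
T = 2πr/v = 7.782e-14 s

7.782e-14 s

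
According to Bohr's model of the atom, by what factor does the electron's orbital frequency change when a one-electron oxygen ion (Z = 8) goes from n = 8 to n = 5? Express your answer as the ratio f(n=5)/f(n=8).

f ∝ Z^2 · n^-3; with Z fixed, f ∝ n^-3.
f(n=5)/f(n=8) = (5/8)^-3 = 512/125

512/125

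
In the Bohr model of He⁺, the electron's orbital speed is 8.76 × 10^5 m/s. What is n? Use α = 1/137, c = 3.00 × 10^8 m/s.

5

v_n = Zαc/n ⇒ n = Zαc/v = 2 × 0.00730 × 3.00 × 10^8 / 8.76 × 10^5 ≈ 5.00
n = 5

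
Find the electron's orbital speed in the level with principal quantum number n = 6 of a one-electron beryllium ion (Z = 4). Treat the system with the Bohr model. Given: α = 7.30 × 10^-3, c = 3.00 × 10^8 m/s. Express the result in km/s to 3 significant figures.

1460 km/s

v_n = Zαc/n = 4 × 0.00730 × 3.00 × 10^8 / 6
    = 1460 km/s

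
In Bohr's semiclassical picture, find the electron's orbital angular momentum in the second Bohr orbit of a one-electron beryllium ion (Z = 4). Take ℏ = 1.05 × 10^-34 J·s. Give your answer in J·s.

2.10 × 10^-34 J·s

L_n = nℏ = 2 × 1.05 × 10^-34 = 2.10 × 10^-34 J·s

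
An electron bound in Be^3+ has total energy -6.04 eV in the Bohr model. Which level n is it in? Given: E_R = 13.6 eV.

6

E_n = −E_R Z²/n² ⇒ n² = E_R Z²/(−E_n) = 13.6 × 4² / 6.04 ≈ 36.03
n = 6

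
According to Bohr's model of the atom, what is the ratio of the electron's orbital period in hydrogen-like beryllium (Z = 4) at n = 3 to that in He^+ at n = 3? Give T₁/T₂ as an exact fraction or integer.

1/4

T ∝ Z^-2 · n^3
T₁/T₂ = (4/2)^-2 · (3/3)^3 = 1/4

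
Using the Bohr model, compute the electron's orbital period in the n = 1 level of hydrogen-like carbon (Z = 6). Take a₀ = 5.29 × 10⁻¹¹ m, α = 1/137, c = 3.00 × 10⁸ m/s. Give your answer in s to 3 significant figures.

r = n²a₀/Z = 1²·5.29 × 10⁻¹¹/6 = 8.82 × 10⁻¹² m
v = Zαc/n = 6·0.00730·3.00 × 10⁸/1 = 1.31 × 10⁷ m/s
T = 2πr/v = 4.22 × 10⁻¹⁸ s

4.22 × 10⁻¹⁸ s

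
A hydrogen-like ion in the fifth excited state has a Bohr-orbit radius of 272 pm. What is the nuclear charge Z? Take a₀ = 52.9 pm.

r_n = n²a₀/Z ⇒ Z = n²a₀/r = 6² × 52.9 / 272 ≈ 7.00
Z = 7

7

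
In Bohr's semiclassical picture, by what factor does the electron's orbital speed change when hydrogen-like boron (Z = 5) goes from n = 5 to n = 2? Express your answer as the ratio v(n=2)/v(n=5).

5/2

v ∝ Z^1 · n^-1; with Z fixed, v ∝ n^-1.
v(n=2)/v(n=5) = (2/5)^-1 = 5/2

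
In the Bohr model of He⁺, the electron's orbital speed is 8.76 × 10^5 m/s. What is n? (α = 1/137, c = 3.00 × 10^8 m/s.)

5

v_n = Zαc/n ⇒ n = Zαc/v = 2 × 0.00730 × 3.00 × 10^8 / 8.76 × 10^5 ≈ 5.00
n = 5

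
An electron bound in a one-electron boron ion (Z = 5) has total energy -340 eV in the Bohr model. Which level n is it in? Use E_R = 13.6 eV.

E_n = −E_R Z²/n² ⇒ n² = E_R Z²/(−E_n) = 13.6 × 5² / 340 ≈ 1.00
n = 1

1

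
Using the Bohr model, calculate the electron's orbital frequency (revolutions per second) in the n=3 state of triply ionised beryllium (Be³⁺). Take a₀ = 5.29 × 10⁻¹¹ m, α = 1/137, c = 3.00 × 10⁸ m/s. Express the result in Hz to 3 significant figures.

r = n²a₀/Z = 1.19 × 10⁻¹⁰ m, v = Zαc/n = 2.92 × 10⁶ m/s
f = v/(2πr) = 3.90 × 10¹⁵ Hz

3.90 × 10¹⁵ Hz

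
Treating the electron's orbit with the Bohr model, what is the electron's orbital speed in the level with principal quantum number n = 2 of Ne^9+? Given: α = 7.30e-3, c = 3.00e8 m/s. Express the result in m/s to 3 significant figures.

1.09e7 m/s

v_n = Zαc/n = 10 × 0.00730 × 3.00e8 / 2
    = 1.09e7 m/s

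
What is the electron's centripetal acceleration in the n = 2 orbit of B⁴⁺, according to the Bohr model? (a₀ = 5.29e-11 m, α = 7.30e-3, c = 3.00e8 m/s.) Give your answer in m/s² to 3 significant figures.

7.08e23 m/s²

r = n²a₀/Z = 4.23e-11 m, v = Zαc/n = 5.47e6 m/s
a = v²/r = (5.47e6)² / 4.23e-11 = 7.08e23 m/s²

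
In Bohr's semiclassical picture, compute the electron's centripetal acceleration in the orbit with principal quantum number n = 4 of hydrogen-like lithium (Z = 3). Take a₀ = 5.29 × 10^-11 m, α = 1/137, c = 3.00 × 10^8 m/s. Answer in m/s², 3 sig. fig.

r = n²a₀/Z = 2.82 × 10^-10 m, v = Zαc/n = 1.64 × 10^6 m/s
a = v²/r = (1.64 × 10^6)² / 2.82 × 10^-10 = 9.56 × 10^21 m/s²

9.56 × 10^21 m/s²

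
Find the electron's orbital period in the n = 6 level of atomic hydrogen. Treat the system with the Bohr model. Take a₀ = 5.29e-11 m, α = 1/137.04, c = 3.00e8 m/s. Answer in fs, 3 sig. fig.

32.8 fs

r = n²a₀/Z = 6²·5.29e-11/1 = 1.90e-9 m
v = Zαc/n = 1·0.00730·3.00e8/6 = 3.65e5 m/s
T = 2πr/v = 3.28e-14 s = 32.8 fs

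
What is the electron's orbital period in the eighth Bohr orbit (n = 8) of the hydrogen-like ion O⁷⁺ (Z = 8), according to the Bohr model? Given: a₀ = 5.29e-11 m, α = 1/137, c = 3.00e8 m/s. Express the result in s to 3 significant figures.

r = n²a₀/Z = 8²·5.29e-11/8 = 4.23e-10 m
v = Zαc/n = 8·0.00730·3.00e8/8 = 2.19e6 m/s
T = 2πr/v = 1.21e-15 s

1.21e-15 s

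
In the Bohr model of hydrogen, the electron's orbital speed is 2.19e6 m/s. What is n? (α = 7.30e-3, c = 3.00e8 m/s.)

v_n = Zαc/n ⇒ n = Zαc/v = 1 × 0.00730 × 3.00e8 / 2.19e6 ≈ 1.00
n = 1

1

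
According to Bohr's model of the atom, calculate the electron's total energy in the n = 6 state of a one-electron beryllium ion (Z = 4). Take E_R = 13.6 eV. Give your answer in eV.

E_n = −E_R·Z²/n² = −13.6 × 4²/6² = -6.04 eV

-6.04 eV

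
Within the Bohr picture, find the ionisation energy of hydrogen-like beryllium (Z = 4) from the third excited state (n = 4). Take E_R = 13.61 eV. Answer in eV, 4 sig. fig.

E_n = −E_R·Z²/n² = −13.61 × 4²/4² eV = -13.61 eV
Ionisation energy = −E_n = 13.61 eV

13.61 eV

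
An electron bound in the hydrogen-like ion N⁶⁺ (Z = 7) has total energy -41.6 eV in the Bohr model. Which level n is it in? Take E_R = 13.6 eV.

E_n = −E_R Z²/n² ⇒ n² = E_R Z²/(−E_n) = 13.6 × 7² / 41.6 ≈ 16.02
n = 4

4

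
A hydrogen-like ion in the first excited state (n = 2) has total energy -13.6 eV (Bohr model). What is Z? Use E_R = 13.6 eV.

E_n = −E_R Z²/n² ⇒ Z² = −E_n n²/E_R = 13.6 × 2² / 13.6 ≈ 4.00
Z = 2

2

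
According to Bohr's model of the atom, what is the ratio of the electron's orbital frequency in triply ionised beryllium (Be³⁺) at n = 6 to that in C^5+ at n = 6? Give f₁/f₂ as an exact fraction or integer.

f ∝ Z^2 · n^-3
f₁/f₂ = (4/6)^2 · (6/6)^-3 = 4/9

4/9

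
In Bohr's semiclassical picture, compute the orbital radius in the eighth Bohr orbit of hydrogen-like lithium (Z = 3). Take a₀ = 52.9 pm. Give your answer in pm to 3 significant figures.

r_n = n²a₀/Z = 8² × 52.9 / 3
    = 64 × 52.9 / 3 = 1130 pm

1130 pm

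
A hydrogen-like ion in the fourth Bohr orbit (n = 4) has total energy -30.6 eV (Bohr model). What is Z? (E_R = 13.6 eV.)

E_n = −E_R Z²/n² ⇒ Z² = −E_n n²/E_R = 30.6 × 4² / 13.6 ≈ 36.00
Z = 6

6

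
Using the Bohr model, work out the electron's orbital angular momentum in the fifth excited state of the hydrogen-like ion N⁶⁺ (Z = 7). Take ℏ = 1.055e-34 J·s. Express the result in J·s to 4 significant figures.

6.330e-34 J·s

L_n = nℏ = 6 × 1.055e-34 = 6.330e-34 J·s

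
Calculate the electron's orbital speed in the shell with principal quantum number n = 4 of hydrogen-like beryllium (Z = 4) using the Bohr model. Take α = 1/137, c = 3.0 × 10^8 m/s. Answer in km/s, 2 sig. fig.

2200 km/s

v_n = Zαc/n = 4 × 0.0073 × 3.0 × 10^8 / 4
    = 2200 km/s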